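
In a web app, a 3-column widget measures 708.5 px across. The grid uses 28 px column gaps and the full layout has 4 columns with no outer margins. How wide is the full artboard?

954 px

3 columns + 2 column gaps: 3c + 2·28 = 708.5.
3c = 708.5 − 56 = 652.5, so c = 217.5 px.
Total width: 4·217.5 + 3·28 = 954 px.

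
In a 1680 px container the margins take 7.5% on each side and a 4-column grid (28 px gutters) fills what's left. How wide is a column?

Each margin = 7.5% of 1680 = 126 px; content = 1680 − 2·126 = 1428 px.
Subtracting 3 gutters of 28 leaves 1344 for 4 columns, so c = 336 px.

336 px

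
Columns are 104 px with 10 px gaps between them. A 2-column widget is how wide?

218 px

Span of 2: 2·104 + 1·10 = 208 + 10 = 218 px.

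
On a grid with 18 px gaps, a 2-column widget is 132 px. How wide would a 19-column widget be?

1407 px

2 columns + 1 gap: 2c + 1·18 = 132.
2c = 132 − 18 = 114, so c = 57 px.
19 columns plus 18 gaps: 1083 + 324 = 1407 px.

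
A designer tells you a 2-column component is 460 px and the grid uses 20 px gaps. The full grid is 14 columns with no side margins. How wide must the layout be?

3340 px

2c + 1·20 = 460 → 2c = 440 → c = 220 px.
Summing: 3080 + 260 = 3340 px.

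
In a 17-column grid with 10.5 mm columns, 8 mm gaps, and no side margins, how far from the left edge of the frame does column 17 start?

296 mm

Each column+gutter stride is 18.5 mm; with no margin, 16 of them is 296 mm.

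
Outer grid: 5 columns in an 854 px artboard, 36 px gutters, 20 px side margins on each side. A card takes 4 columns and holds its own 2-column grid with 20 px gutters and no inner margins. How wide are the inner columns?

312 px

Inside the margins: 854 − 40 = 814 px.
5 columns + 4 gutters: 5c + 4·36 = 814.
5c = 814 − 144 = 670, so c = 134 px.
4-column span = 4·134 + 3·36 = 644 px.
Subtracting 1 gutter of 20 leaves 624 for 2 columns, so d = 312 px.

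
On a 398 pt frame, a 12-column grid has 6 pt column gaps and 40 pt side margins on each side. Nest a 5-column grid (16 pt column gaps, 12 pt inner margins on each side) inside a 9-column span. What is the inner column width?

29.8 pt

Take off 80 pt of margins, leaving 318 pt.
Subtracting 11 column gaps of 6 leaves 252 for 12 columns, so c = 21 pt.
9 columns plus 8 column gaps: 189 + 48 = 237 pt.
Inner content = 237 − 2·12 = 213 pt.
5 columns + 4 column gaps: 5d + 4·16 = 213.
5d = 213 − 64 = 149, so d = 29.8 pt.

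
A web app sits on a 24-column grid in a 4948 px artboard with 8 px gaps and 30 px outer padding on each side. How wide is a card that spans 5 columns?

1012 px

Take off 60 px of margins, leaving 4888 px.
4888 − 23·8 = 4704; ÷24 gives c = 196 px.
Span of 5: 5·196 + 4·8 = 980 + 32 = 1012 px.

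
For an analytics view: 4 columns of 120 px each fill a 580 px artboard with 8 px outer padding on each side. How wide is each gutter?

28 px

Subtract both margins: 580 − 2·8 = 564 px.
4·120 + 3g = 564 → 3g = 84 → g = 28 px.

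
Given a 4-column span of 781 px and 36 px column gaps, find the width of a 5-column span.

985.25 px

4c + 3·36 = 781 → 4c = 673 → c = 168.25 px.
5 columns plus 4 column gaps: 841.25 + 144 = 985.25 px.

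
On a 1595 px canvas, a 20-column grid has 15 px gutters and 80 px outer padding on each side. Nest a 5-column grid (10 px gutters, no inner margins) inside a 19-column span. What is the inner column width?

Inside the margins: 1595 − 160 = 1435 px.
1435 − 19·15 = 1150; ÷20 gives c = 57.5 px.
19 columns plus 18 gutters: 1092.5 + 270 = 1362.5 px.
1362.5 − 4·10 = 1322.5; ÷5 gives d = 264.5 px.

264.5 px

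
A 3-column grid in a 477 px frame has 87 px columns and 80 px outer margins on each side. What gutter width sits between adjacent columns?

28 px

Content width = 477 − 2·80 = 317 px.
3·87 + 2g = 317 → 2g = 56 → g = 28 px.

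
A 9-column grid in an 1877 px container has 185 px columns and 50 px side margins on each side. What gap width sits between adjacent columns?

Inside the margins: 1877 − 100 = 1777 px.
9 columns take 9·185 = 1665 px; remaining 112 splits into 8 gaps.
g = 112 / 8 = 14 px.

14 px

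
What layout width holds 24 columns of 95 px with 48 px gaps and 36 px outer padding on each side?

Adding margins, columns and gutters: 72 + 2280 + 1104 = 3456 px.

3456 px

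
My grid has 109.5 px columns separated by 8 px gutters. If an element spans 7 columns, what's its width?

814.5 px

Span of 7: 7·109.5 + 6·8 = 766.5 + 48 = 814.5 px.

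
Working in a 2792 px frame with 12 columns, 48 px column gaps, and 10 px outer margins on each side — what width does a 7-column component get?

1597 px

Take off 20 px of margins, leaving 2772 px.
12c + 11·48 = 2772 → 12c = 2244 → c = 187 px.
Span of 7: 7·187 + 6·48 = 1309 + 288 = 1597 px.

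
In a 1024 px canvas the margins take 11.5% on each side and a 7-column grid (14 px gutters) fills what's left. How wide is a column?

1024 × (1 − 2·11.5%) = 1024 × 77% = 788.48 px for the columns.
7 columns + 6 gutters: 7c + 6·14 = 788.48.
7c = 788.48 − 84 = 704.48, so c = 100.64 px.

100.64 px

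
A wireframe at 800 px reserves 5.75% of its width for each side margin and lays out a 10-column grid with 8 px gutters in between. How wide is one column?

63.6 px

Each margin = 5.75% of 800 = 46 px; content = 800 − 2·46 = 708 px.
Subtracting 9 gutters of 8 leaves 636 for 10 columns, so c = 63.6 px.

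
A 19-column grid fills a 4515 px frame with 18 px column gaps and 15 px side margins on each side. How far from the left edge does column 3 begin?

489 px

Subtract both margins: 4515 − 2·15 = 4485 px.
19c + 18·18 = 4485 → 19c = 4161 → c = 219 px.
Before column 3: the margin + 2 columns + 2 column gaps.
Offset = 15 + 2·(219 + 18) = 15 + 474 = 489 px.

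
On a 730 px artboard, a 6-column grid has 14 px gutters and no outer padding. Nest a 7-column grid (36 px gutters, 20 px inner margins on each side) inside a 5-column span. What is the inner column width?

6c + 5·14 = 730 → 6c = 660 → c = 110 px.
5 columns plus 4 gutters: 550 + 56 = 606 px.
Inner content = 606 − 2·20 = 566 px.
566 − 6·36 = 350; ÷7 gives d = 50 px.

50 px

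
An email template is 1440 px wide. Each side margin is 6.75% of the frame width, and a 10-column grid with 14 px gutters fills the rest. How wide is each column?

Margins: 6.75% × 1440 = 97.2 px each, so content = 1440 − 194.4 = 1245.6 px.
10c + 9·14 = 1245.6 → 10c = 1119.6 → c = 111.96 px.

111.96 px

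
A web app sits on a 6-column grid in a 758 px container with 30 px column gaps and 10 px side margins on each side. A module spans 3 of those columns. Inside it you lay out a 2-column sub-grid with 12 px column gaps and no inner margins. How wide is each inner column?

171 px

Outer content = 758 − 2·10 = 738 px.
6 columns + 5 column gaps: 6c + 5·30 = 738.
6c = 738 − 150 = 588, so c = 98 px.
Span of 3: 3·98 + 2·30 = 294 + 60 = 354 px.
2 columns + 1 column gap: 2d + 1·12 = 354.
2d = 354 − 12 = 342, so d = 171 px.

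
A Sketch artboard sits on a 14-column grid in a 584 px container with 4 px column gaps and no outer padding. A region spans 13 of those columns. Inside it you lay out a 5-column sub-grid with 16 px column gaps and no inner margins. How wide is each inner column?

14c + 13·4 = 584 → 14c = 532 → c = 38 px.
13-column span = 13·38 + 12·4 = 542 px.
5 columns + 4 column gaps: 5d + 4·16 = 542.
5d = 542 − 64 = 478, so d = 95.6 px.

95.6 px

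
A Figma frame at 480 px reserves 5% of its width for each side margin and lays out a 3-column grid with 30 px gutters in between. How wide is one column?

124 px

Each margin = 5% of 480 = 24 px; content = 480 − 2·24 = 432 px.
3c + 2·30 = 432 → 3c = 372 → c = 124 px.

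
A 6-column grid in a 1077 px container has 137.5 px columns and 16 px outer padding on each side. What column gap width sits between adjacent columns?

44 px

Subtract both margins: 1077 − 2·16 = 1045 px.
Columns use 825 px, leaving 220 px across 5 column gaps = 44 px each.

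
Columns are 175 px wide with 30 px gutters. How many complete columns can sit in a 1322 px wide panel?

Each extra column adds 175 + 30 = 205 px.
(1322 + 30) / 205 = 6.60, so 6 columns fit.

6 columns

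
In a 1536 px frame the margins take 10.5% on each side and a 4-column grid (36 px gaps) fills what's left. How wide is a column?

276.36 px

Margins: 10.5% × 1536 = 161.28 px each, so content = 1536 − 322.56 = 1213.44 px.
4 columns + 3 gaps: 4c + 3·36 = 1213.44.
4c = 1213.44 − 108 = 1105.44, so c = 276.36 px.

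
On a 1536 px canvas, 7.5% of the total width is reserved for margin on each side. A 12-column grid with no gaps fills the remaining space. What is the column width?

Margins: 7.5% × 1536 = 115.2 px each, so content = 1536 − 230.4 = 1305.6 px.
1305.6 / 12 = 108.8 px per column.

108.8 px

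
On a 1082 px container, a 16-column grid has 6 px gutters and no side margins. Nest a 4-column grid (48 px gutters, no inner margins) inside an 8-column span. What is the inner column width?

16c + 15·6 = 1082 → 16c = 992 → c = 62 px.
8 columns plus 7 gutters: 496 + 42 = 538 px.
4 columns + 3 gutters: 4d + 3·48 = 538.
4d = 538 − 144 = 394, so d = 98.5 px.

98.5 px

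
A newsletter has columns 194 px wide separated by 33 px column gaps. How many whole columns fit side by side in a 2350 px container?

k columns need k·194 + (k−1)·33 = k·227 − 33.
k·227 − 33 ≤ 2350 → k ≤ 2383 / 227 ≈ 10.50, so k = 10.

10 columns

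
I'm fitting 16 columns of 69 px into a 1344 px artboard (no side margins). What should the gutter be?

Columns use 1104 px, leaving 240 px across 15 gutters = 16 px each.

16 px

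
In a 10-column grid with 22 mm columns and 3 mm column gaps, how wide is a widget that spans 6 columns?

147 mm

Span of 6: 6·22 + 5·3 = 132 + 15 = 147 mm.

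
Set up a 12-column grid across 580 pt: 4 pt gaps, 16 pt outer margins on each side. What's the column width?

Inside the margins: 580 − 32 = 548 pt.
548 − 11·4 = 504; ÷12 gives c = 42 pt.

42 pt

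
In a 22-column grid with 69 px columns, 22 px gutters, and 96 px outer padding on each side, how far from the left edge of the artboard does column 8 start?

733 px

Each column+gutter stride is 91 px; 7 of them past the 96 px margin is 96 + 637 = 733 px.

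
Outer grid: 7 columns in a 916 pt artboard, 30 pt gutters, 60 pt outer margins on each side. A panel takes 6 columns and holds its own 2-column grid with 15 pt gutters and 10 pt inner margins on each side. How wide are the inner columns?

Take off 120 pt of margins, leaving 796 pt.
7c + 6·30 = 796 → 7c = 616 → c = 88 pt.
Span of 6: 6·88 + 5·30 = 528 + 150 = 678 pt.
Inner content = 678 − 2·10 = 658 pt.
2d + 1·15 = 658 → 2d = 643 → d = 321.5 pt.

321.5 pt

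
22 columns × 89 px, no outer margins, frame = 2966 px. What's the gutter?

22·89 + 21g = 2966 → 21g = 1008 → g = 48 px.

48 px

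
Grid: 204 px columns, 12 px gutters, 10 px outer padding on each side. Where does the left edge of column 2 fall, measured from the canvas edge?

226 px

Each column+gutter stride is 216 px; 1 of them past the 10 px margin is 10 + 216 = 226 px.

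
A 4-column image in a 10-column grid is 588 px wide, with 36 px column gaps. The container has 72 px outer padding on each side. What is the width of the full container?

1668 px

4 columns + 3 column gaps: 4c + 3·36 = 588.
4c = 588 − 108 = 480, so c = 120 px.
Total width: 2·72 + 10·120 + 9·36 = 1668 px.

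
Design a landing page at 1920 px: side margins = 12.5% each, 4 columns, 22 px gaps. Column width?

343.5 px

1920 × (1 − 2·12.5%) = 1920 × 75% = 1440 px for the columns.
4 columns + 3 gaps: 4c + 3·22 = 1440.
4c = 1440 − 66 = 1374, so c = 343.5 px.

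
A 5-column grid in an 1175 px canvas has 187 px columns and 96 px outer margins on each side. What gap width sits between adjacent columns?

Take off 192 px of margins, leaving 983 px.
5·187 + 4g = 983 → 4g = 48 → g = 12 px.

12 px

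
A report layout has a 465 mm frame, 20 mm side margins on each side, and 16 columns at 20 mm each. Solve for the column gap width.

Inside the margins: 465 − 40 = 425 mm.
Columns use 320 mm, leaving 105 mm across 15 column gaps = 7 mm each.

7 mm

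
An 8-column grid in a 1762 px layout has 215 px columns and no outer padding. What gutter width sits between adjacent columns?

Columns use 1720 px, leaving 42 px across 7 gutters = 6 px each.

6 px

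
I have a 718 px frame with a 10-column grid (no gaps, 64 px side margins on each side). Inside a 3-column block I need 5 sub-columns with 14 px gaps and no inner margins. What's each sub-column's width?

Inside the margins: 718 − 128 = 590 px.
590 / 10 = 59 px per column.
With no gaps, 3 columns span 3·59 = 177 px.
177 − 4·14 = 121; ÷5 gives d = 24.2 px.

24.2 px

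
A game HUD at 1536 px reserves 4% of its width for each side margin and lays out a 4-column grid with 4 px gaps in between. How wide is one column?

350.28 px

Margins: 4% × 1536 = 61.44 px each, so content = 1536 − 122.88 = 1413.12 px.
4c + 3·4 = 1413.12 → 4c = 1401.12 → c = 350.28 px.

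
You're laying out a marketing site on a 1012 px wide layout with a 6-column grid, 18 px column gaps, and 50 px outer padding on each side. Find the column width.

Subtract both margins: 1012 − 2·50 = 912 px.
Subtracting 5 column gaps of 18 leaves 822 for 6 columns, so c = 137 px.

137 px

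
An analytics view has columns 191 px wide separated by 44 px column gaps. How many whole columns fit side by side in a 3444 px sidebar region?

Each extra column adds 191 + 44 = 235 px.
(3444 + 44) / 235 = 14.84, so 14 columns fit.

14 columns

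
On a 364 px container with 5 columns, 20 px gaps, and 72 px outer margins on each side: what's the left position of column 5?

Content = 364 − 2·72 = 220 px.
5 columns + 4 gaps: 5c + 4·20 = 220.
5c = 220 − 80 = 140, so c = 28 px.
Each column+gutter stride is 48 px; 4 of them past the 72 px margin is 72 + 192 = 264 px.

264 px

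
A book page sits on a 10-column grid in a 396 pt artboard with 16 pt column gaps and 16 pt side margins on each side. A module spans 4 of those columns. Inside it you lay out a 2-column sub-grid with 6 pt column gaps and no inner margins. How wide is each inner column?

Take off 32 pt of margins, leaving 364 pt.
364 − 9·16 = 220; ÷10 gives c = 22 pt.
Span of 4: 4·22 + 3·16 = 88 + 48 = 136 pt.
2 columns + 1 column gap: 2d + 1·6 = 136.
2d = 136 − 6 = 130, so d = 65 pt.

65 pt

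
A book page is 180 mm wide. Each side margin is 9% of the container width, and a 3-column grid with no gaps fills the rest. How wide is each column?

49.2 mm

180 × (1 − 2·9%) = 180 × 82% = 147.6 mm for the columns.
147.6 / 3 = 49.2 mm per column.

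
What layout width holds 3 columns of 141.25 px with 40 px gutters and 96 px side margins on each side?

Total width: 2·96 + 3·141.25 + 2·40 = 695.75 px.

695.75 px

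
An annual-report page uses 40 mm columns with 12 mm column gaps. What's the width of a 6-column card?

300 mm

6-column span = 6·40 + 5·12 = 300 mm.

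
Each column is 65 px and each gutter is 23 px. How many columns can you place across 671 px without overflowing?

k columns need k·65 + (k−1)·23 = k·88 − 23.
k·88 − 23 ≤ 671 → k ≤ 694 / 88 ≈ 7.89, so k = 7.

7 columns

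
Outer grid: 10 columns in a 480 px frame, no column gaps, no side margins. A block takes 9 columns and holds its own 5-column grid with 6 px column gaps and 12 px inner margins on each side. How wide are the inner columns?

10c = 480 → c = 48 px.
With no column gaps, 9 columns span 9·48 = 432 px.
Inner content = 432 − 2·12 = 408 px.
5d + 4·6 = 408 → 5d = 384 → d = 76.8 px.

76.8 px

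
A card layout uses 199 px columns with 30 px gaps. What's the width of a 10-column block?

10 columns plus 9 gaps: 1990 + 270 = 2260 px.

2260 px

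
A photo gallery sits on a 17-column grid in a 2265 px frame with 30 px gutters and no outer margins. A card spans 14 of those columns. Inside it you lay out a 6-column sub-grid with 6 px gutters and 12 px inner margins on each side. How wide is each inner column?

Subtracting 16 gutters of 30 leaves 1785 for 17 columns, so c = 105 px.
14 columns plus 13 gutters: 1470 + 390 = 1860 px.
Inner content = 1860 − 2·12 = 1836 px.
6d + 5·6 = 1836 → 6d = 1806 → d = 301 px.

301 px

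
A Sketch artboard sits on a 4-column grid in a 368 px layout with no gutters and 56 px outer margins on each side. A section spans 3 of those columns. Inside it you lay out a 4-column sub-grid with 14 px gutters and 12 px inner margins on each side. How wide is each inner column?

31.5 px

Subtract both margins: 368 − 2·56 = 256 px.
With no gutters, each column is 256/4 = 64 px.
3-column span = 3·64 = 192 px.
Inner content = 192 − 2·12 = 168 px.
168 − 3·14 = 126; ÷4 gives d = 31.5 px.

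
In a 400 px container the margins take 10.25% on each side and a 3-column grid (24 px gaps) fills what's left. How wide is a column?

Each margin = 10.25% of 400 = 41 px; content = 400 − 2·41 = 318 px.
3 columns + 2 gaps: 3c + 2·24 = 318.
3c = 318 − 48 = 270, so c = 90 px.

90 px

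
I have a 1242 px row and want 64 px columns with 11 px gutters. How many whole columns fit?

16 columns

k columns need k·64 + (k−1)·11 = k·75 − 11.
k·75 − 11 ≤ 1242 → k ≤ 1253 / 75 ≈ 16.71, so k = 16.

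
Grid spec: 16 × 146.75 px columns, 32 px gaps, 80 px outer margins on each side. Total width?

Total width: 2·80 + 16·146.75 + 15·32 = 2988 px.

2988 px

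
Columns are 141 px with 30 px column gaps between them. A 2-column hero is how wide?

2-column span = 2·141 + 1·30 = 312 px.

312 px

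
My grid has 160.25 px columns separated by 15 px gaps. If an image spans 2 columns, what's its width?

335.5 px

2 columns plus 1 gap: 320.5 + 15 = 335.5 px.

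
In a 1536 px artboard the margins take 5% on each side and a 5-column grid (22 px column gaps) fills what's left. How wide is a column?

258.88 px

Each margin = 5% of 1536 = 76.8 px; content = 1536 − 2·76.8 = 1382.4 px.
5 columns + 4 column gaps: 5c + 4·22 = 1382.4.
5c = 1382.4 − 88 = 1294.4, so c = 258.88 px.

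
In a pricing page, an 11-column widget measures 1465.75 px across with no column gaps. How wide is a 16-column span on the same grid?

2132 px

1465.75 / 11 = 133.25 px per column.
16-column span = 16·133.25 = 2132 px.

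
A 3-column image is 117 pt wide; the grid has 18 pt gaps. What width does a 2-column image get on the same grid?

3c + 2·18 = 117 → 3c = 81 → c = 27 pt.
2-column span = 2·27 + 1·18 = 72 pt.

72 pt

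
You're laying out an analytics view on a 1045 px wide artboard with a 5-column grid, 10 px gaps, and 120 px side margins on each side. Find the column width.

Content width = 1045 − 2·120 = 805 px.
5 columns + 4 gaps: 5c + 4·10 = 805.
5c = 805 − 40 = 765, so c = 153 px.

153 px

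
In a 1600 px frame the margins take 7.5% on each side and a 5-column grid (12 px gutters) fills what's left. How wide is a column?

1600 × (1 − 2·7.5%) = 1600 × 85% = 1360 px for the columns.
1360 − 4·12 = 1312; ÷5 gives c = 262.4 px.

262.4 px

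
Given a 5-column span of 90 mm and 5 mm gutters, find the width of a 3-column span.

52 mm

5 columns + 4 gutters: 5c + 4·5 = 90.
5c = 90 − 20 = 70, so c = 14 mm.
3 columns plus 2 gutters: 42 + 10 = 52 mm.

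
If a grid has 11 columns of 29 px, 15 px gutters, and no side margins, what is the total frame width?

Total width: 11·29 + 10·15 = 469 px.

469 px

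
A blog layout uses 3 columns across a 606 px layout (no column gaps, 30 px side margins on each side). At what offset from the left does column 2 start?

Content = 606 − 2·30 = 546 px.
3c = 546 → c = 182 px.
Column 2 starts at margin + 1·(column + gutter) = 30 + 1·182 = 212 px.

212 px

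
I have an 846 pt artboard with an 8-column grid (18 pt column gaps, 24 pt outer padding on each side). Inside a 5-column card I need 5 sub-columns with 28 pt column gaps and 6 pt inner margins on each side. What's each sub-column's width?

73.6 pt

Outer content = 846 − 2·24 = 798 pt.
798 − 7·18 = 672; ÷8 gives c = 84 pt.
Span of 5: 5·84 + 4·18 = 420 + 72 = 492 pt.
Inner content = 492 − 2·6 = 480 pt.
480 − 4·28 = 368; ÷5 gives d = 73.6 pt.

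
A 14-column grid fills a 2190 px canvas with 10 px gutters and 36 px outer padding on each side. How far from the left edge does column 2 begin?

188 px

Take off 72 px of margins, leaving 2118 px.
Subtracting 13 gutters of 10 leaves 1988 for 14 columns, so c = 142 px.
Column 2 starts at margin + 1·(column + gutter) = 36 + 1·152 = 188 px.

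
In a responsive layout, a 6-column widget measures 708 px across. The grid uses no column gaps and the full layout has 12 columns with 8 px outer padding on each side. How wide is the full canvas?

With no column gaps, each column is 708/6 = 118 px.
Summing: 16 + 1416 = 1432 px.

1432 px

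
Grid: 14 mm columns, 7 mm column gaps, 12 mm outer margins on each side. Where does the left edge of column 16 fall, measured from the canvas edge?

Column 16 starts at margin + 15·(column + gutter) = 12 + 15·21 = 327 mm.

327 mm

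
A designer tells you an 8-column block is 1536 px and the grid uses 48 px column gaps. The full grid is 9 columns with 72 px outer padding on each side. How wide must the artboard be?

1536 − 7·48 = 1200; ÷8 gives c = 150 px.
Total width: 2·72 + 9·150 + 8·48 = 1878 px.

1878 px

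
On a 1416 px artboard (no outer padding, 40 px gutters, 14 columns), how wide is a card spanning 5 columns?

14c + 13·40 = 1416 → 14c = 896 → c = 64 px.
5-column span = 5·64 + 4·40 = 480 px.

480 px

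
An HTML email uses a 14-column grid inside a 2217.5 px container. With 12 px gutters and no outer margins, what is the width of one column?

147.25 px

Subtracting 13 gutters of 12 leaves 2061.5 for 14 columns, so c = 147.25 px.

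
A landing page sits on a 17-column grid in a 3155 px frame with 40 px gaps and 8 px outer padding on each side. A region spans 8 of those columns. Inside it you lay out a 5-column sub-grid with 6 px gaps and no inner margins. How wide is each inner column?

Inside the margins: 3155 − 16 = 3139 px.
17 columns + 16 gaps: 17c + 16·40 = 3139.
17c = 3139 − 640 = 2499, so c = 147 px.
8 columns plus 7 gaps: 1176 + 280 = 1456 px.
5d + 4·6 = 1456 → 5d = 1432 → d = 286.4 px.

286.4 px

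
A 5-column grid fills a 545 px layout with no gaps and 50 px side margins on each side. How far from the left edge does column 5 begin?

406 px

Take off 100 px of margins, leaving 445 px.
5c = 445 → c = 89 px.
Each column+gutter stride is 89 px; 4 of them past the 50 px margin is 50 + 356 = 406 px.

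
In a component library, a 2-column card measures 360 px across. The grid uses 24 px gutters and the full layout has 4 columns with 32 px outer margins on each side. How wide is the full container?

808 px

Subtracting 1 gutter of 24 leaves 336 for 2 columns, so c = 168 px.
Total width: 2·32 + 4·168 + 3·24 = 808 px.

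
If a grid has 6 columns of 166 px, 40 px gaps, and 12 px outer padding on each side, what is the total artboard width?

Adding margins, columns and gutters: 24 + 996 + 200 = 1220 px.

1220 px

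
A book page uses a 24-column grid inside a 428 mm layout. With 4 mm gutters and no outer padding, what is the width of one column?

Subtracting 23 gutters of 4 leaves 336 for 24 columns, so c = 14 mm.

14 mm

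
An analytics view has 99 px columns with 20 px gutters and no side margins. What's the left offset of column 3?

238 px

Before column 3: 2 columns + 2 gutters.
Offset = 2·(99 + 20) = 2·119 = 238 px.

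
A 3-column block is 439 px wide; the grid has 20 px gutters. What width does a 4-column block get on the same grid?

592 px

Subtracting 2 gutters of 20 leaves 399 for 3 columns, so c = 133 px.
4 columns plus 3 gutters: 532 + 60 = 592 px.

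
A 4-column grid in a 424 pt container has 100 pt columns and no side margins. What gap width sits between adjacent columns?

Columns use 400 pt, leaving 24 pt across 3 gaps = 8 pt each.

8 pt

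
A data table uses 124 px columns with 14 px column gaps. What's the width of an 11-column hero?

1504 px

11 columns plus 10 column gaps: 1364 + 140 = 1504 px.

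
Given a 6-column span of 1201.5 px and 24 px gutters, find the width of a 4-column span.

6c + 5·24 = 1201.5 → 6c = 1081.5 → c = 180.25 px.
4-column span = 4·180.25 + 3·24 = 793 px.

793 px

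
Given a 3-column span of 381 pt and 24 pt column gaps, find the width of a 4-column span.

516 pt

381 − 2·24 = 333; ÷3 gives c = 111 pt.
4 columns plus 3 column gaps: 444 + 72 = 516 pt.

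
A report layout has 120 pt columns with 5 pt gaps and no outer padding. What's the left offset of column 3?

Before column 3: 2 columns + 2 gaps.
Offset = 2·(120 + 5) = 2·125 = 250 pt.

250 pt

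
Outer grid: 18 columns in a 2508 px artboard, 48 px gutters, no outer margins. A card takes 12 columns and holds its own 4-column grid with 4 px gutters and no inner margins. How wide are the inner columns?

411 px

Subtracting 17 gutters of 48 leaves 1692 for 18 columns, so c = 94 px.
Span of 12: 12·94 + 11·48 = 1128 + 528 = 1656 px.
Subtracting 3 gutters of 4 leaves 1644 for 4 columns, so d = 411 px.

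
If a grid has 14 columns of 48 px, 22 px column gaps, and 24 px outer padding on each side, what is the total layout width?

Adding margins, columns and gutters: 48 + 672 + 286 = 1006 px.

1006 px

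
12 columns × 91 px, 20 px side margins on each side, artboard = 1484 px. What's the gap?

Inside the margins: 1484 − 40 = 1444 px.
Columns use 1092 px, leaving 352 px across 11 gaps = 32 px each.

32 px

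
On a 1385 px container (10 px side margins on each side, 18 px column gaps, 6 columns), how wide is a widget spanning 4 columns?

Take off 20 px of margins, leaving 1365 px.
6c + 5·18 = 1365 → 6c = 1275 → c = 212.5 px.
4-column span = 4·212.5 + 3·18 = 904 px.

904 px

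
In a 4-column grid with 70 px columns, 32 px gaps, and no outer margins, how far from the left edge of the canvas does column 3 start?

Before column 3: 2 columns + 2 gaps.
Offset = 2·(70 + 32) = 2·102 = 204 px.

204 px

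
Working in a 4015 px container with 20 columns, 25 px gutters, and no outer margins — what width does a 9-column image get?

1793 px

20c + 19·25 = 4015 → 20c = 3540 → c = 177 px.
Span of 9: 9·177 + 8·25 = 1593 + 200 = 1793 px.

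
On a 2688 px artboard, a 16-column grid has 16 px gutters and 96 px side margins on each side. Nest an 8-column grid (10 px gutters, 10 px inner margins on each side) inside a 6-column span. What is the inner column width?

Outer content = 2688 − 2·96 = 2496 px.
16 columns + 15 gutters: 16c + 15·16 = 2496.
16c = 2496 − 240 = 2256, so c = 141 px.
6 columns plus 5 gutters: 846 + 80 = 926 px.
Inner content = 926 − 2·10 = 906 px.
8d + 7·10 = 906 → 8d = 836 → d = 104.5 px.

104.5 px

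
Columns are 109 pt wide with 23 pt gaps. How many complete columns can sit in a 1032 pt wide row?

k columns need k·109 + (k−1)·23 = k·132 − 23.
k·132 − 23 ≤ 1032 → k ≤ 1055 / 132 ≈ 7.99, so k = 7.

7 columns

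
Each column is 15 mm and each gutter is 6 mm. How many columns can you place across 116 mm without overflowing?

5 columns

5 columns: 5·15 + 4·6 = 99 mm ≤ 116.
6 columns: 120 mm > 116. So 5.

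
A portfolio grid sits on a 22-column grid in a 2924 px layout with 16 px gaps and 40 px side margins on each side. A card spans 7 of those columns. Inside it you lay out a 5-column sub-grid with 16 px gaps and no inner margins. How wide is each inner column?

Outer content = 2924 − 2·40 = 2844 px.
22 columns + 21 gaps: 22c + 21·16 = 2844.
22c = 2844 − 336 = 2508, so c = 114 px.
7 columns plus 6 gaps: 798 + 96 = 894 px.
894 − 4·16 = 830; ÷5 gives d = 166 px.

166 px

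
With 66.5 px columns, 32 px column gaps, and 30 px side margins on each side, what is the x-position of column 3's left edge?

227 px

Each column+gutter stride is 98.5 px; 2 of them past the 30 px margin is 30 + 197 = 227 px.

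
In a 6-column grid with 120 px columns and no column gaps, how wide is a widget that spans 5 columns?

600 px

With no column gaps, 5 columns span 5·120 = 600 px.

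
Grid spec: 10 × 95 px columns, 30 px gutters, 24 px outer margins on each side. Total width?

Adding margins, columns and gutters: 48 + 950 + 270 = 1268 px.

1268 px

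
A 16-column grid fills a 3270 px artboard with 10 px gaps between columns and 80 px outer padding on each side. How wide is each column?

185 px

Content width = 3270 − 2·80 = 3110 px.
16c + 15·10 = 3110 → 16c = 2960 → c = 185 px.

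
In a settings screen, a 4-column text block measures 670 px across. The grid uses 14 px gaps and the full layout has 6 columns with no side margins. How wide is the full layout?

670 − 3·14 = 628; ÷4 gives c = 157 px.
Layout = 6·157 + 5·14 = 942 + 70 = 1012 px.

1012 px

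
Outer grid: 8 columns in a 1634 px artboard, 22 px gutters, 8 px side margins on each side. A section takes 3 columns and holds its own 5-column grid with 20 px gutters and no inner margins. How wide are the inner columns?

102.6 px

Take off 16 px of margins, leaving 1618 px.
8 columns + 7 gutters: 8c + 7·22 = 1618.
8c = 1618 − 154 = 1464, so c = 183 px.
Span of 3: 3·183 + 2·22 = 549 + 44 = 593 px.
5 columns + 4 gutters: 5d + 4·20 = 593.
5d = 593 − 80 = 513, so d = 102.6 px.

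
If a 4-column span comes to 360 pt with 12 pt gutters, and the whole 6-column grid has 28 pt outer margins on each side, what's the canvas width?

360 − 3·12 = 324; ÷4 gives c = 81 pt.
Adding margins, columns and gutters: 56 + 486 + 60 = 602 pt.

602 pt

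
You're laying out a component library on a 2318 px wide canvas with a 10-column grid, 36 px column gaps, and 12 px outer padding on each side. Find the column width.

Take off 24 px of margins, leaving 2294 px.
Subtracting 9 column gaps of 36 leaves 1970 for 10 columns, so c = 197 px.

197 px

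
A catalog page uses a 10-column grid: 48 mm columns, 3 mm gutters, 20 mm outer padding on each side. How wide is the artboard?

547 mm

Total width: 2·20 + 10·48 + 9·3 = 547 mm.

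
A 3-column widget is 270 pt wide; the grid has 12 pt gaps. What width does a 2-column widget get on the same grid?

270 − 2·12 = 246; ÷3 gives c = 82 pt.
2-column span = 2·82 + 1·12 = 176 pt.

176 pt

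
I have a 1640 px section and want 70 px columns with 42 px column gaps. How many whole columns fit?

Each extra column adds 70 + 42 = 112 px.
(1640 + 42) / 112 = 15.02, so 15 columns fit.

15 columns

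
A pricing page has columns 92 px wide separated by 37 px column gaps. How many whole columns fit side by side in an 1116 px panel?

8 columns

k columns need k·92 + (k−1)·37 = k·129 − 37.
k·129 − 37 ≤ 1116 → k ≤ 1153 / 129 ≈ 8.94, so k = 8.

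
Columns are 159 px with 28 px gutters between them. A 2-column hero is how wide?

346 px

2-column span = 2·159 + 1·28 = 346 px.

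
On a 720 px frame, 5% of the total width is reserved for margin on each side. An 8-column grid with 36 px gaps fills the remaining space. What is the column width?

Margins: 5% × 720 = 36 px each, so content = 720 − 72 = 648 px.
8 columns + 7 gaps: 8c + 7·36 = 648.
8c = 648 − 252 = 396, so c = 49.5 px.

49.5 px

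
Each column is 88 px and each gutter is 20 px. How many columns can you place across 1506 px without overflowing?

14 columns: 14·88 + 13·20 = 1492 px ≤ 1506.
15 columns: 1600 px > 1506. So 14.

14 columns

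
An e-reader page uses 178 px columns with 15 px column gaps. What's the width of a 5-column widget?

Span of 5: 5·178 + 4·15 = 890 + 60 = 950 px.

950 px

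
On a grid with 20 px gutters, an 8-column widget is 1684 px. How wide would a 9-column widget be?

1684 − 7·20 = 1544; ÷8 gives c = 193 px.
9-column span = 9·193 + 8·20 = 1897 px.

1897 px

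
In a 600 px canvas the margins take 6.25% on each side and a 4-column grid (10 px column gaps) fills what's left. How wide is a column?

Each margin = 6.25% of 600 = 37.5 px; content = 600 − 2·37.5 = 525 px.
4 columns + 3 column gaps: 4c + 3·10 = 525.
4c = 525 − 30 = 495, so c = 123.75 px.

123.75 px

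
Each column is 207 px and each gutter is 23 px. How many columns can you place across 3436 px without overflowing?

15 columns: 15·207 + 14·23 = 3427 px ≤ 3436.
16 columns: 3657 px > 3436. So 15.

15 columns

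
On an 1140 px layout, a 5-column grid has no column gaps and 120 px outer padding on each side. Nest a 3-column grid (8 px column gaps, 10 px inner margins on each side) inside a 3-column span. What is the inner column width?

Take off 240 px of margins, leaving 900 px.
5c = 900 → c = 180 px.
3-column span = 3·180 = 540 px.
Inner content = 540 − 2·10 = 520 px.
520 − 2·8 = 504; ÷3 gives d = 168 px.

168 px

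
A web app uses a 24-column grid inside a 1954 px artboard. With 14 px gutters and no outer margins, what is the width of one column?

68 px

24 columns + 23 gutters: 24c + 23·14 = 1954.
24c = 1954 − 322 = 1632, so c = 68 px.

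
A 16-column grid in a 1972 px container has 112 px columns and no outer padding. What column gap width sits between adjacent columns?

12 px

16·112 + 15g = 1972 → 15g = 180 → g = 12 px.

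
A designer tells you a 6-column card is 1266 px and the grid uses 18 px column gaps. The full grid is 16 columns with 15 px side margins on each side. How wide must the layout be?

1266 − 5·18 = 1176; ÷6 gives c = 196 px.
Layout = 2·15 + 16·196 + 15·18 = 30 + 3136 + 270 = 3436 px.

3436 px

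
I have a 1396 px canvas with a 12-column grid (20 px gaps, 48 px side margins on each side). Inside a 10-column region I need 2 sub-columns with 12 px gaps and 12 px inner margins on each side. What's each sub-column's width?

522 px

Outer content = 1396 − 2·48 = 1300 px.
12c + 11·20 = 1300 → 12c = 1080 → c = 90 px.
Span of 10: 10·90 + 9·20 = 900 + 180 = 1080 px.
Inner content = 1080 − 2·12 = 1056 px.
2d + 1·12 = 1056 → 2d = 1044 → d = 522 px.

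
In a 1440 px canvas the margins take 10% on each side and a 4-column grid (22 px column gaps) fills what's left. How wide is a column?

271.5 px

Margins: 10% × 1440 = 144 px each, so content = 1440 − 288 = 1152 px.
4 columns + 3 column gaps: 4c + 3·22 = 1152.
4c = 1152 − 66 = 1086, so c = 271.5 px.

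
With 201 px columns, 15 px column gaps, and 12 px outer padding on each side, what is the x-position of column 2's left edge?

Column 2 starts at margin + 1·(column + gutter) = 12 + 1·216 = 228 px.

228 px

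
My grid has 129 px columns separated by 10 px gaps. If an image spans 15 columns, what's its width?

Span of 15: 15·129 + 14·10 = 1935 + 140 = 2075 px.

2075 px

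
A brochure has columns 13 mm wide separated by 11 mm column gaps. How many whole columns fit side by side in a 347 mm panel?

14 columns

Each extra column adds 13 + 11 = 24 mm.
(347 + 11) / 24 = 14.92, so 14 columns fit.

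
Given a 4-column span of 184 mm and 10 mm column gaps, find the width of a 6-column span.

281 mm

4 columns + 3 column gaps: 4c + 3·10 = 184.
4c = 184 − 30 = 154, so c = 38.5 mm.
Span of 6: 6·38.5 + 5·10 = 231 + 50 = 281 mm.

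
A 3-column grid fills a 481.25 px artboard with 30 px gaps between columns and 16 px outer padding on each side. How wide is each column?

Inside the margins: 481.25 − 32 = 449.25 px.
3c + 2·30 = 449.25 → 3c = 389.25 → c = 129.75 px.

129.75 px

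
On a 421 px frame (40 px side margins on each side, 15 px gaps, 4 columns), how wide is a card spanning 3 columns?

252 px

Subtract both margins: 421 − 2·40 = 341 px.
341 − 3·15 = 296; ÷4 gives c = 74 px.
3-column span = 3·74 + 2·15 = 252 px.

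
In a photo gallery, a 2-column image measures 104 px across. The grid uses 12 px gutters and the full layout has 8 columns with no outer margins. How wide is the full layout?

104 − 1·12 = 92; ÷2 gives c = 46 px.
Summing: 368 + 84 = 452 px.

452 px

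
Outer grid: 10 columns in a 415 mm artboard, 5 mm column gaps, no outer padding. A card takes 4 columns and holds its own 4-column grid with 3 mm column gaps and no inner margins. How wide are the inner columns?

Subtracting 9 column gaps of 5 leaves 370 for 10 columns, so c = 37 mm.
4 columns plus 3 column gaps: 148 + 15 = 163 mm.
4d + 3·3 = 163 → 4d = 154 → d = 38.5 mm.

38.5 mm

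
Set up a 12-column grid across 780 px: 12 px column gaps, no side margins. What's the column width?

54 px

Subtracting 11 column gaps of 12 leaves 648 for 12 columns, so c = 54 px.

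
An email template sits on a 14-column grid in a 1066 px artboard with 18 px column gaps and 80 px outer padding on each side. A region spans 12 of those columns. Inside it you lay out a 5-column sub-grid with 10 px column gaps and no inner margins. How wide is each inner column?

Inside the margins: 1066 − 160 = 906 px.
14 columns + 13 column gaps: 14c + 13·18 = 906.
14c = 906 − 234 = 672, so c = 48 px.
12-column span = 12·48 + 11·18 = 774 px.
5 columns + 4 column gaps: 5d + 4·10 = 774.
5d = 774 − 40 = 734, so d = 146.8 px.

146.8 px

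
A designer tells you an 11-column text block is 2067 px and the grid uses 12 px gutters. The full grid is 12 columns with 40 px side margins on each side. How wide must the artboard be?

Subtracting 10 gutters of 12 leaves 1947 for 11 columns, so c = 177 px.
Total width: 2·40 + 12·177 + 11·12 = 2336 px.

2336 px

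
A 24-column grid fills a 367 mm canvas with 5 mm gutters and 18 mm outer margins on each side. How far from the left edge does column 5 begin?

Take off 36 mm of margins, leaving 331 mm.
Subtracting 23 gutters of 5 leaves 216 for 24 columns, so c = 9 mm.
Before column 5: the margin + 4 columns + 4 gutters.
Offset = 18 + 4·(9 + 5) = 18 + 56 = 74 mm.

74 mm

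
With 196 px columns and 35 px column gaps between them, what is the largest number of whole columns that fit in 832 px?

3 columns

3 columns: 3·196 + 2·35 = 658 px ≤ 832.
4 columns: 889 px > 832. So 3.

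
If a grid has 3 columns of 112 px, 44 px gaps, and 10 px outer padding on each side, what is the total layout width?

444 px

Total width: 2·10 + 3·112 + 2·44 = 444 px.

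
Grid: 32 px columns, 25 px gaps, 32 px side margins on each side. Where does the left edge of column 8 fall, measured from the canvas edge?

431 px

Column 8 starts at margin + 7·(column + gutter) = 32 + 7·57 = 431 px.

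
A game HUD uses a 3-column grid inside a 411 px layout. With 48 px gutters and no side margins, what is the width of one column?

3c + 2·48 = 411 → 3c = 315 → c = 105 px.

105 px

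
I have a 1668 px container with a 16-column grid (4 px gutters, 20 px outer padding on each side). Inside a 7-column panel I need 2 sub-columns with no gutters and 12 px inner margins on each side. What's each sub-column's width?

343 px

Take off 40 px of margins, leaving 1628 px.
1628 − 15·4 = 1568; ÷16 gives c = 98 px.
7 columns plus 6 gutters: 686 + 24 = 710 px.
Inner content = 710 − 2·12 = 686 px.
686 / 2 = 343 px per column.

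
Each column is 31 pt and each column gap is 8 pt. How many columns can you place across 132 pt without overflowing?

3 columns

3 columns: 3·31 + 2·8 = 109 pt ≤ 132.
4 columns: 148 pt > 132. So 3.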